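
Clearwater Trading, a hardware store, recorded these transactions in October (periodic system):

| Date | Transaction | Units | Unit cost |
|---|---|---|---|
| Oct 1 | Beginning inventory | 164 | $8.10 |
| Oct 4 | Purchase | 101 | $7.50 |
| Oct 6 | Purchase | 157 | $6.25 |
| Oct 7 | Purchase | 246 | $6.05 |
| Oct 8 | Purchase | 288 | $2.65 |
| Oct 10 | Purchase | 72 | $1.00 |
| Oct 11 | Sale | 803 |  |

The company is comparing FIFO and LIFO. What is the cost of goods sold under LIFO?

COGS = $3,604.75

FIFO COGS: 164 @ $8.10 + 101 @ $7.50 + 157 @ $6.25 + 246 @ $6.05 + 135 @ $2.65 = $4,913.20
LIFO COGS: 72 @ $1.00 + 288 @ $2.65 + 246 @ $6.05 + 157 @ $6.25 + 40 @ $7.50 = $3,604.75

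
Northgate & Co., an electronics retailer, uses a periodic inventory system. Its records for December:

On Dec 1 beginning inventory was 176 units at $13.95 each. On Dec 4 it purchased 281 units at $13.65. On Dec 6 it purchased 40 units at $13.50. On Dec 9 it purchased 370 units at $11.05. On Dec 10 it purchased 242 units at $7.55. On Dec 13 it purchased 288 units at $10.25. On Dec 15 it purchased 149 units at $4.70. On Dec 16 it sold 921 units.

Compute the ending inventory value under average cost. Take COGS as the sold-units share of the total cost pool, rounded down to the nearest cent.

Ending inventory = $6,629.51

Dec 16, sell 921: 921/1546 × $16,398.75 → $9,769.24
Ending inventory (cost pool remaining) = $6,629.51
Check: goods available $16,398.75 = COGS $9,769.24 + ending $6,629.51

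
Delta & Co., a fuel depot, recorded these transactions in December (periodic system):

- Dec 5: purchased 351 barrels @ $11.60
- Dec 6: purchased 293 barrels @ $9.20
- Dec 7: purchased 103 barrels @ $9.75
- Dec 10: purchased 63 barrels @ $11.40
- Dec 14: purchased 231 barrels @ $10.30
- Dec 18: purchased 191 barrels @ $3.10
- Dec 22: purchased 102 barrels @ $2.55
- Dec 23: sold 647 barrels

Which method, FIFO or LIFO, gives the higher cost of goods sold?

FIFO COGS: 351 @ $11.60 + 293 @ $9.20 + 3 @ $9.75 = $6,796.45
LIFO COGS: 102 @ $2.55 + 191 @ $3.10 + 231 @ $10.30 + 63 @ $11.40 + 60 @ $9.75 = $4,534.70

FIFO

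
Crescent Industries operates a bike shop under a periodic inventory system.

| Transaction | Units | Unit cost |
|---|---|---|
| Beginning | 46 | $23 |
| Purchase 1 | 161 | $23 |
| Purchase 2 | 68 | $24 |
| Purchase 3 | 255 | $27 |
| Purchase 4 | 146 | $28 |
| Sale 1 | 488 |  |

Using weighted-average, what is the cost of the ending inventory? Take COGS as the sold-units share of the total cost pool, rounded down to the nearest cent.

Ending inventory = $4,829.60

Sale 1, sell 488: 488/676 × $17,366.00 → $12,536.40
Ending inventory (cost pool remaining) = $4,829.60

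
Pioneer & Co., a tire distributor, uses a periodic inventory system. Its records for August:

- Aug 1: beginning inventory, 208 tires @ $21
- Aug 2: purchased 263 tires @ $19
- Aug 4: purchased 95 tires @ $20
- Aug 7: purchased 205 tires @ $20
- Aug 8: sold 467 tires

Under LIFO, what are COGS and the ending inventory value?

COGS = $9,173; ending inventory = $6,192

Aug 8, 467 sold [LIFO — newest first]: 205 @ $20 + 95 @ $20 + 167 @ $19 = $9,173
Ending inventory: 208 @ $21 + 96 @ $19 = $6,192
Check: goods available $15,365 = COGS $9,173 + ending $6,192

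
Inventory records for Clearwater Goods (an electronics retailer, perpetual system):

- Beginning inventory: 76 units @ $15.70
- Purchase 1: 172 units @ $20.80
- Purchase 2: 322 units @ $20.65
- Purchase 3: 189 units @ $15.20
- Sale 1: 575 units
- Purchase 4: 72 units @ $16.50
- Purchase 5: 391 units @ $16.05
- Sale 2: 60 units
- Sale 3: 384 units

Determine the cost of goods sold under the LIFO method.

COGS = $18,003.35

Sale 1 (575) [LIFO — newest first]: 189 @ $15.20 + 322 @ $20.65 + 64 @ $20.80 = $10,853.30
Sale 2 (60) [LIFO — newest first]: 60 @ $16.05 = $963.00
Sale 3 (384) [LIFO — newest first]: 331 @ $16.05 + 53 @ $16.50 = $6,187.05
Total COGS = $10,853.30 + $963.00 + $6,187.05 = $18,003.35
Ending inventory: 76 @ $15.70 + 108 @ $20.80 + 19 @ $16.50 = $3,753.10
Check: goods available $21,756.45 = COGS $18,003.35 + ending $3,753.10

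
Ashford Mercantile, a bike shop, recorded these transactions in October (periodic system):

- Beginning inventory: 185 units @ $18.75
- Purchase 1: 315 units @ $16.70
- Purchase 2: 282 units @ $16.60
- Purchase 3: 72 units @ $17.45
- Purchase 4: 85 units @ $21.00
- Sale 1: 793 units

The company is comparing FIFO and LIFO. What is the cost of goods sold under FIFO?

FIFO COGS: 185 @ $18.75 + 315 @ $16.70 + 282 @ $16.60 + 11 @ $17.45 = $13,602.40
LIFO COGS: 85 @ $21.00 + 72 @ $17.45 + 282 @ $16.60 + 315 @ $16.70 + 39 @ $18.75 = $13,714.35

COGS = $13,602.40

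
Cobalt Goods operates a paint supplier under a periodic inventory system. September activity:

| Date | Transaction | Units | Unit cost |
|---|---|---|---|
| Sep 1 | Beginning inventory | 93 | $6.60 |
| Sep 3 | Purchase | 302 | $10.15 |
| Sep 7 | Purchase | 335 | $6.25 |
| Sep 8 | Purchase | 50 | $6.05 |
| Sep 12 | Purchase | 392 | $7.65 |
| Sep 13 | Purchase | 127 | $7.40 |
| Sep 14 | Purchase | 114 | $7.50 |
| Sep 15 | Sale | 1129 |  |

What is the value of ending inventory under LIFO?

Sep 15, 1129 sold [LIFO — newest first]: 114 @ $7.50 + 127 @ $7.40 + 392 @ $7.65 + 50 @ $6.05 + 335 @ $6.25 + 111 @ $10.15 = $8,316.50
Ending inventory: 93 @ $6.60 + 191 @ $10.15 = $2,552.45

Ending inventory = $2,552.45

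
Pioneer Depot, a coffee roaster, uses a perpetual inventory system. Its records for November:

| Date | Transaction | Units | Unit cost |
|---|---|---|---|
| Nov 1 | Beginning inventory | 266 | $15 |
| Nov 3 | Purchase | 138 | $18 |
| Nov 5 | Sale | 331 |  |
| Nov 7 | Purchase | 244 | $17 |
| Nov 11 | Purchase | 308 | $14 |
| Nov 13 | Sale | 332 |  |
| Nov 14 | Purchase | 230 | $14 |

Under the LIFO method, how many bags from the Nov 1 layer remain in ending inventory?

73

Nov 5, 331 sold [LIFO — newest first]: 138 @ $18 + 193 @ $15 = $5,379
Nov 13, 332 sold [LIFO — newest first]: 308 @ $14 + 24 @ $17 = $4,720
Total COGS = $5,379 + $4,720 = $10,099
Ending inventory: 73 @ $15 + 220 @ $17 + 230 @ $14 = $8,055
Check: goods available $18,154 = COGS $10,099 + ending $8,055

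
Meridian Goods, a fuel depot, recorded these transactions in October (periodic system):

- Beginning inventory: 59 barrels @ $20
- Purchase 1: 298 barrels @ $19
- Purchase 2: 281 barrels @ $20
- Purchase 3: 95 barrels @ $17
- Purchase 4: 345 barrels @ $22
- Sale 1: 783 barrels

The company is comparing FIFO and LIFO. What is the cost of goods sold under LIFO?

FIFO COGS: 59 @ $20 + 298 @ $19 + 281 @ $20 + 95 @ $17 + 50 @ $22 = $15,177
LIFO COGS: 345 @ $22 + 95 @ $17 + 281 @ $20 + 62 @ $19 = $16,003

COGS = $16,003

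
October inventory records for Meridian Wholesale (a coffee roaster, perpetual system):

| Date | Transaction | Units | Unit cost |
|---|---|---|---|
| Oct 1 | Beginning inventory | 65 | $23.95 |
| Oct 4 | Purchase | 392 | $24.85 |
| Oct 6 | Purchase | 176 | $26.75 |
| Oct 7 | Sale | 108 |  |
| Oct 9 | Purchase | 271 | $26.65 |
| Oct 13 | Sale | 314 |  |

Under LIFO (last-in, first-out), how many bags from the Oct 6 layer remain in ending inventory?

Oct 7, 108 sold [LIFO — newest first]: 108 @ $26.75 = $2,889.00
Oct 13, 314 sold [LIFO — newest first]: 271 @ $26.65 + 43 @ $26.75 = $8,372.40
Total COGS = $2,889.00 + $8,372.40 = $11,261.40
Ending inventory: 65 @ $23.95 + 392 @ $24.85 + 25 @ $26.75 = $11,966.70

25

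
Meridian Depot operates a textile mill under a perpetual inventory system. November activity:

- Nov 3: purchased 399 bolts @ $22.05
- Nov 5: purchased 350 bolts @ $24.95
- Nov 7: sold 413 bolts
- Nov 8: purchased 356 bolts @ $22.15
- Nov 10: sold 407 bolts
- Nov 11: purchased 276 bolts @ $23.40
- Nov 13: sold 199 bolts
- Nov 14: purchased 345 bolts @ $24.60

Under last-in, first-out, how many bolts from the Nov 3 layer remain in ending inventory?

Nov 7, 413 sold [LIFO — newest first]: 350 @ $24.95 + 63 @ $22.05 = $10,121.65
Nov 10, 407 sold [LIFO — newest first]: 356 @ $22.15 + 51 @ $22.05 = $9,009.95
Nov 13, 199 sold [LIFO — newest first]: 199 @ $23.40 = $4,656.60
Total COGS = $10,121.65 + $9,009.95 + $4,656.60 = $23,788.20
Ending inventory: 285 @ $22.05 + 77 @ $23.40 + 345 @ $24.60 = $16,573.05
Check: goods available $40,361.25 = COGS $23,788.20 + ending $16,573.05

285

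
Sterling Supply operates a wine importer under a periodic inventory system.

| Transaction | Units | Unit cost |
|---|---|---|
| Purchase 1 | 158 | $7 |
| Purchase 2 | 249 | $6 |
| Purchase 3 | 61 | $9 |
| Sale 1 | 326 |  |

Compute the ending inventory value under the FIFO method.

Sale 1 (326) [FIFO — oldest first]: 158 @ $7 + 168 @ $6 = $2,114
Ending inventory: 81 @ $6 + 61 @ $9 = $1,035

Ending inventory = $1,035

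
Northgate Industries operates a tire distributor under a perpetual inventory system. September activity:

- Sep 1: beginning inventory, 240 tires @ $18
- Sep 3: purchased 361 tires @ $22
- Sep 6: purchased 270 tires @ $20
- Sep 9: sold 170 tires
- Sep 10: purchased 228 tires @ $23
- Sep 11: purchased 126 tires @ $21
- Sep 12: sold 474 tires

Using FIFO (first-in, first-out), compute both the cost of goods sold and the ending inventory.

COGS = $13,122; ending inventory = $12,430

Sep 9, 170 sold [FIFO — oldest first]: 170 @ $18 = $3,060
Sep 12, 474 sold [FIFO — oldest first]: 70 @ $18 + 361 @ $22 + 43 @ $20 = $10,062
Total COGS = $3,060 + $10,062 = $13,122
Ending inventory: 227 @ $20 + 228 @ $23 + 126 @ $21 = $12,430
Check: goods available $25,552 = COGS $13,122 + ending $12,430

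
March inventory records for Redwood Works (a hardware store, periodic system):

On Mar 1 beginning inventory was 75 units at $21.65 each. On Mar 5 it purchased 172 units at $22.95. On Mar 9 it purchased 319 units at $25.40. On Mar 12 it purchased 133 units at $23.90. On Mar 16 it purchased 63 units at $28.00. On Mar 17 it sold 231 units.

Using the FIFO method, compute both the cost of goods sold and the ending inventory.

COGS = $5,203.95; ending inventory = $13,412.50

Mar 17, 231 sold [FIFO — oldest first]: 75 @ $21.65 + 156 @ $22.95 = $5,203.95
Ending inventory: 16 @ $22.95 + 319 @ $25.40 + 133 @ $23.90 + 63 @ $28.00 = $13,412.50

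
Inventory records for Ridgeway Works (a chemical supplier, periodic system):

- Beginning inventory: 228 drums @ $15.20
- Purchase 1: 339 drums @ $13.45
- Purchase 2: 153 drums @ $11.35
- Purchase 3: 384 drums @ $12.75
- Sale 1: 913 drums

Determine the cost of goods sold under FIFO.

Sale 1 (913) [FIFO — oldest first]: 228 @ $15.20 + 339 @ $13.45 + 153 @ $11.35 + 193 @ $12.75 = $12,222.45
Ending inventory: 191 @ $12.75 = $2,435.25

COGS = $12,222.45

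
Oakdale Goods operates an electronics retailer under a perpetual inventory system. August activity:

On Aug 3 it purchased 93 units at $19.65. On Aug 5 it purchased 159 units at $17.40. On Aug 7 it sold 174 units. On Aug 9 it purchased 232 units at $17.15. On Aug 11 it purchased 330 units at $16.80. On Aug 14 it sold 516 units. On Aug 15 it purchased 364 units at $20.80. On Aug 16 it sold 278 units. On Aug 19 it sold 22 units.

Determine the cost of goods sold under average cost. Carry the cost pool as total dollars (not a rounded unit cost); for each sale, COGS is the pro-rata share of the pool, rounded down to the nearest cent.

COGS = $17,954.33

After Aug 3: 93 on hand, pool $1,827.45 (≈ $19.6500 each)
After Aug 5: 252 on hand, pool $4,594.05 (≈ $18.2304 each)
Aug 7, sell 174: 174/252 × $4,594.05 → $3,172.08
After Aug 9: 310 on hand, pool $5,400.77 (≈ $17.4218 each)
After Aug 11: 640 on hand, pool $10,944.77 (≈ $17.1012 each)
Aug 14, sell 516: 516/640 × $10,944.77 → $8,824.22
After Aug 15: 488 on hand, pool $9,691.75 (≈ $19.8601 each)
Aug 16, sell 278: 278/488 × $9,691.75 → $5,521.11
Aug 19, sell 22: 22/210 × $4,170.64 → $436.92
Total COGS = $3,172.08 + $8,824.22 + $5,521.11 + $436.92 = $17,954.33
Ending inventory (cost pool remaining) = $3,733.72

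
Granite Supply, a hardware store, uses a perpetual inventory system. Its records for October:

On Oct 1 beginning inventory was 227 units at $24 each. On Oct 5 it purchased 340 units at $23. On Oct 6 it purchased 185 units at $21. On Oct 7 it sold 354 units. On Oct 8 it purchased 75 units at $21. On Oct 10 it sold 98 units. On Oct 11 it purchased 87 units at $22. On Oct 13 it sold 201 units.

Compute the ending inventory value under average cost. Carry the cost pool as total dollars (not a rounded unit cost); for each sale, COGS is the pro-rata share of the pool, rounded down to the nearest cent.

Ending inventory = $5,852.78

After Oct 1: 227 on hand, pool $5,448.00 (≈ $24.0000 each)
After Oct 5: 567 on hand, pool $13,268.00 (≈ $23.4004 each)
After Oct 6: 752 on hand, pool $17,153.00 (≈ $22.8098 each)
Oct 7, sell 354: 354/752 × $17,153.00 → $8,074.68
After Oct 8: 473 on hand, pool $10,653.32 (≈ $22.5229 each)
Oct 10, sell 98: 98/473 × $10,653.32 → $2,207.24
After Oct 11: 462 on hand, pool $10,360.08 (≈ $22.4244 each)
Oct 13, sell 201: 201/462 × $10,360.08 → $4,507.30
Total COGS = $8,074.68 + $2,207.24 + $4,507.30 = $14,789.22
Ending inventory (cost pool remaining) = $5,852.78
Check: goods available $20,642.00 = COGS $14,789.22 + ending $5,852.78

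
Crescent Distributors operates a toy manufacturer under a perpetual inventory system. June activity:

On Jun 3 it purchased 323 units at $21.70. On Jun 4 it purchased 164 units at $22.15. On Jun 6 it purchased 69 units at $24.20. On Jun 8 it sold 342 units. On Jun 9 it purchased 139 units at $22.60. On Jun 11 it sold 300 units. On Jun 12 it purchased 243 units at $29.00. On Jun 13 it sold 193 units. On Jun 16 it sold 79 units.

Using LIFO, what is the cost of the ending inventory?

Ending inventory = $520.80

Jun 8, 342 sold [LIFO — newest first]: 69 @ $24.20 + 164 @ $22.15 + 109 @ $21.70 = $7,667.70
Jun 11, 300 sold [LIFO — newest first]: 139 @ $22.60 + 161 @ $21.70 = $6,635.10
Jun 13, 193 sold [LIFO — newest first]: 193 @ $29.00 = $5,597.00
Jun 16, 79 sold [LIFO — newest first]: 50 @ $29.00 + 29 @ $21.70 = $2,079.30
Total COGS = $7,667.70 + $6,635.10 + $5,597.00 + $2,079.30 = $21,979.10
Ending inventory: 24 @ $21.70 = $520.80
Check: goods available $22,499.90 = COGS $21,979.10 + ending $520.80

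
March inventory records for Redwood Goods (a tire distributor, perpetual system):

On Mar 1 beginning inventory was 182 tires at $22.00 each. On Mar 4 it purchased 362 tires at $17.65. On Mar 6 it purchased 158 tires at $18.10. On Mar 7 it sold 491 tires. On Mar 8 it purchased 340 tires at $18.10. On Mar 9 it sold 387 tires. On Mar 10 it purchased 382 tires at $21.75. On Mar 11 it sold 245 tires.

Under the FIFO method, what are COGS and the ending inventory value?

Mar 7, 491 sold [FIFO — oldest first]: 182 @ $22.00 + 309 @ $17.65 = $9,457.85
Mar 9, 387 sold [FIFO — oldest first]: 53 @ $17.65 + 158 @ $18.10 + 176 @ $18.10 = $6,980.85
Mar 11, 245 sold [FIFO — oldest first]: 164 @ $18.10 + 81 @ $21.75 = $4,730.15
Total COGS = $9,457.85 + $6,980.85 + $4,730.15 = $21,168.85
Ending inventory: 301 @ $21.75 = $6,546.75

COGS = $21,168.85; ending inventory = $6,546.75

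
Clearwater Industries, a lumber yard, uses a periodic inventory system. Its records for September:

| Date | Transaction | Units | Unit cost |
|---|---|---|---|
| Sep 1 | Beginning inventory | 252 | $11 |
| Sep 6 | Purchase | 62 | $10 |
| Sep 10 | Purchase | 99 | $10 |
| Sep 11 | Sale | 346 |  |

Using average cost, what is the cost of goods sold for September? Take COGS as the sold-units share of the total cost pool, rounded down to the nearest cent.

COGS = $3,671.11

Sep 11, sell 346: 346/413 × $4,382.00 → $3,671.11
Ending inventory (cost pool remaining) = $710.89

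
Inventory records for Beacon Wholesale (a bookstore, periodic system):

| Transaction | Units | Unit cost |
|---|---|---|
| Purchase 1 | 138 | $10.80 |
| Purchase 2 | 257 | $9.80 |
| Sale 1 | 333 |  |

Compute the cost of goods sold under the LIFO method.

Sale 1 (333) [LIFO — newest first]: 257 @ $9.80 + 76 @ $10.80 = $3,339.40
Ending inventory: 62 @ $10.80 = $669.60

COGS = $3,339.40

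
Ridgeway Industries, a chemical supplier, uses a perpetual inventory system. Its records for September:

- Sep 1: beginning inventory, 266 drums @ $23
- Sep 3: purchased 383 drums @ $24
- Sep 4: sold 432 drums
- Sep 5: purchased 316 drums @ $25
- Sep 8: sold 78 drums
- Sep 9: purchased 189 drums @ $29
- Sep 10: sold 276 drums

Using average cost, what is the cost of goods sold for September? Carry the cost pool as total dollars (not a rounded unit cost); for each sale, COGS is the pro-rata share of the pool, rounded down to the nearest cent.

After Sep 1: 266 on hand, pool $6,118.00 (≈ $23.0000 each)
After Sep 3: 649 on hand, pool $15,310.00 (≈ $23.5901 each)
Sep 4, sell 432: 432/649 × $15,310.00 → $10,190.93
After Sep 5: 533 on hand, pool $13,019.07 (≈ $24.4260 each)
Sep 8, sell 78: 78/533 × $13,019.07 → $1,905.22
After Sep 9: 644 on hand, pool $16,594.85 (≈ $25.7684 each)
Sep 10, sell 276: 276/644 × $16,594.85 → $7,112.07
Total COGS = $10,190.93 + $1,905.22 + $7,112.07 = $19,208.22
Ending inventory (cost pool remaining) = $9,482.78
Check: goods available $28,691.00 = COGS $19,208.22 + ending $9,482.78

COGS = $19,208.22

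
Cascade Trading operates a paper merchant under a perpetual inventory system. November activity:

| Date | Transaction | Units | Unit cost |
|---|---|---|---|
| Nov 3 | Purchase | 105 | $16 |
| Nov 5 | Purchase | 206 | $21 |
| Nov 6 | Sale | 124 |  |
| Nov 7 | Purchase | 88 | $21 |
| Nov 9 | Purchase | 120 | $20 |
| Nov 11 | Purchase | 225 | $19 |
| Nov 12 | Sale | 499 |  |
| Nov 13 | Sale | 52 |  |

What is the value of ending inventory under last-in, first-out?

Nov 6, 124 sold [LIFO — newest first]: 124 @ $21 = $2,604
Nov 12, 499 sold [LIFO — newest first]: 225 @ $19 + 120 @ $20 + 88 @ $21 + 66 @ $21 = $9,909
Nov 13, 52 sold [LIFO — newest first]: 16 @ $21 + 36 @ $16 = $912
Total COGS = $2,604 + $9,909 + $912 = $13,425
Ending inventory: 69 @ $16 = $1,104
Check: goods available $14,529 = COGS $13,425 + ending $1,104

Ending inventory = $1,104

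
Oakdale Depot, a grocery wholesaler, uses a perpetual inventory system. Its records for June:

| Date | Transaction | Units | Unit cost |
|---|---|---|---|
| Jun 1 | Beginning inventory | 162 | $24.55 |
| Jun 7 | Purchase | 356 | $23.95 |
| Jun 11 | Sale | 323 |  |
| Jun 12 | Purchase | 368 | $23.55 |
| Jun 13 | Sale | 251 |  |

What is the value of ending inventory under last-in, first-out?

Ending inventory = $7,522.80

Jun 11, 323 sold [LIFO — newest first]: 323 @ $23.95 = $7,735.85
Jun 13, 251 sold [LIFO — newest first]: 251 @ $23.55 = $5,911.05
Total COGS = $7,735.85 + $5,911.05 = $13,646.90
Ending inventory: 162 @ $24.55 + 33 @ $23.95 + 117 @ $23.55 = $7,522.80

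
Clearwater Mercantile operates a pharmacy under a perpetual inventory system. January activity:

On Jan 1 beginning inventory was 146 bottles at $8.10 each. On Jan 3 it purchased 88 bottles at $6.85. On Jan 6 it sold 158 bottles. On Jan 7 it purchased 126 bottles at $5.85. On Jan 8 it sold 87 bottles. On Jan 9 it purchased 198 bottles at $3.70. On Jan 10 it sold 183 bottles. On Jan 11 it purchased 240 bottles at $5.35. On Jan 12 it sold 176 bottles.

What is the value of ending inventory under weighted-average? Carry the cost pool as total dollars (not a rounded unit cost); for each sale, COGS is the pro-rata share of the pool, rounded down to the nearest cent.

After Jan 1: 146 on hand, pool $1,182.60 (≈ $8.1000 each)
After Jan 3: 234 on hand, pool $1,785.40 (≈ $7.6299 each)
Jan 6, sell 158: 158/234 × $1,785.40 → $1,205.52
After Jan 7: 202 on hand, pool $1,316.98 (≈ $6.5197 each)
Jan 8, sell 87: 87/202 × $1,316.98 → $567.21
After Jan 9: 313 on hand, pool $1,482.37 (≈ $4.7360 each)
Jan 10, sell 183: 183/313 × $1,482.37 → $866.68
After Jan 11: 370 on hand, pool $1,899.69 (≈ $5.1343 each)
Jan 12, sell 176: 176/370 × $1,899.69 → $903.63
Total COGS = $1,205.52 + $567.21 + $866.68 + $903.63 = $3,543.04
Ending inventory (cost pool remaining) = $996.06
Check: goods available $4,539.10 = COGS $3,543.04 + ending $996.06

Ending inventory = $996.06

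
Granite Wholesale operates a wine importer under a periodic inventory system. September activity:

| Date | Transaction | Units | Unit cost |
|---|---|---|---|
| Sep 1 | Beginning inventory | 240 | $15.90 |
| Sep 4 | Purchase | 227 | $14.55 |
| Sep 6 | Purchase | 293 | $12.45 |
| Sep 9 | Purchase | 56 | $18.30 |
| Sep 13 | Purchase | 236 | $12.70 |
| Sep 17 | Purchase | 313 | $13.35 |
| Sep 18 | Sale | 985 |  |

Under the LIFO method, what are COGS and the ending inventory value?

Sep 18, 985 sold [LIFO — newest first]: 313 @ $13.35 + 236 @ $12.70 + 56 @ $18.30 + 293 @ $12.45 + 87 @ $14.55 = $13,114.25
Ending inventory: 240 @ $15.90 + 140 @ $14.55 = $5,853.00

COGS = $13,114.25; ending inventory = $5,853.00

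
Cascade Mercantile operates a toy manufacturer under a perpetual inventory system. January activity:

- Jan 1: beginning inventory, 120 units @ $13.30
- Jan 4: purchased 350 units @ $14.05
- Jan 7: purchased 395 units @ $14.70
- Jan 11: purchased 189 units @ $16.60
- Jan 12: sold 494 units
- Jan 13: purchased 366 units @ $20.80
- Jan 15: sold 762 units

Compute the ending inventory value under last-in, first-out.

Jan 12, 494 sold [LIFO — newest first]: 189 @ $16.60 + 305 @ $14.70 = $7,620.90
Jan 15, 762 sold [LIFO — newest first]: 366 @ $20.80 + 90 @ $14.70 + 306 @ $14.05 = $13,235.10
Total COGS = $7,620.90 + $13,235.10 = $20,856.00
Ending inventory: 120 @ $13.30 + 44 @ $14.05 = $2,214.20
Check: goods available $23,070.20 = COGS $20,856.00 + ending $2,214.20

Ending inventory = $2,214.20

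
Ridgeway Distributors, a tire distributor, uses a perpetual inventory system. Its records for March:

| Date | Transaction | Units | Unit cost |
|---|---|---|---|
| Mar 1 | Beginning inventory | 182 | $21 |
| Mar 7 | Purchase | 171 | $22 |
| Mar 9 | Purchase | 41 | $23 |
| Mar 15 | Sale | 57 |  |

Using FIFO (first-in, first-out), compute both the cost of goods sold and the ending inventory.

Mar 15, 57 sold [FIFO — oldest first]: 57 @ $21 = $1,197
Ending inventory: 125 @ $21 + 171 @ $22 + 41 @ $23 = $7,330

COGS = $1,197; ending inventory = $7,330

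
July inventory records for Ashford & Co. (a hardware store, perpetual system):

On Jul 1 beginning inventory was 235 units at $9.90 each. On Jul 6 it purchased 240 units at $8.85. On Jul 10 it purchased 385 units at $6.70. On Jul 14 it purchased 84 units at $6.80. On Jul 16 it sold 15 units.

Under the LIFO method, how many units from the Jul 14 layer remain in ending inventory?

Jul 16, 15 sold [LIFO — newest first]: 15 @ $6.80 = $102.00
Ending inventory: 235 @ $9.90 + 240 @ $8.85 + 385 @ $6.70 + 69 @ $6.80 = $7,499.20

69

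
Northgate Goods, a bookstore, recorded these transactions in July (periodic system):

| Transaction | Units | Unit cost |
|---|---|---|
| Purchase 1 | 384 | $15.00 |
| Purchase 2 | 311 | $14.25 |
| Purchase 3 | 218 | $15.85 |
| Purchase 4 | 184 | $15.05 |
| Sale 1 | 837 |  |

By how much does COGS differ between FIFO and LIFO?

$73.80

FIFO COGS: 384 @ $15.00 + 311 @ $14.25 + 142 @ $15.85 = $12,442.45
LIFO COGS: 184 @ $15.05 + 218 @ $15.85 + 311 @ $14.25 + 124 @ $15.00 = $12,516.25
Difference = |$12,442.45 − $12,516.25| = $73.80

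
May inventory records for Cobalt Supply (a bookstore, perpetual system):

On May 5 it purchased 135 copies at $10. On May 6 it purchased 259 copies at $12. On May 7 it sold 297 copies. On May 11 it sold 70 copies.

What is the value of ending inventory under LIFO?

Ending inventory = $270

May 7, 297 sold [LIFO — newest first]: 259 @ $12 + 38 @ $10 = $3,488
May 11, 70 sold [LIFO — newest first]: 70 @ $10 = $700
Total COGS = $3,488 + $700 = $4,188
Ending inventory: 27 @ $10 = $270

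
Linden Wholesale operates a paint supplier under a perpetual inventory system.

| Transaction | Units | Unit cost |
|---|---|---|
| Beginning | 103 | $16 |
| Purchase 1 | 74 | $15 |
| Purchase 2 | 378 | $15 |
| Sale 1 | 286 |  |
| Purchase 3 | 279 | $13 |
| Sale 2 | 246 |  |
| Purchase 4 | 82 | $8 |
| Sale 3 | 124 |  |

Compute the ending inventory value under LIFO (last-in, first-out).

Sale 1 (286) [LIFO — newest first]: 286 @ $15 = $4,290
Sale 2 (246) [LIFO — newest first]: 246 @ $13 = $3,198
Sale 3 (124) [LIFO — newest first]: 82 @ $8 + 33 @ $13 + 9 @ $15 = $1,220
Total COGS = $4,290 + $3,198 + $1,220 = $8,708
Ending inventory: 103 @ $16 + 74 @ $15 + 83 @ $15 = $4,003
Check: goods available $12,711 = COGS $8,708 + ending $4,003

Ending inventory = $4,003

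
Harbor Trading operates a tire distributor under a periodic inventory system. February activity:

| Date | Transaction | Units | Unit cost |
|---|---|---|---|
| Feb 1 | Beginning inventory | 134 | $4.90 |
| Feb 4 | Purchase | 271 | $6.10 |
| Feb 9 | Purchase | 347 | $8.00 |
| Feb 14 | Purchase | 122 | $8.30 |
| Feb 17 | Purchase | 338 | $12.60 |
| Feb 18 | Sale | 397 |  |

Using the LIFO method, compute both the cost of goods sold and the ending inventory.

Feb 18, 397 sold [LIFO — newest first]: 338 @ $12.60 + 59 @ $8.30 = $4,748.50
Ending inventory: 134 @ $4.90 + 271 @ $6.10 + 347 @ $8.00 + 63 @ $8.30 = $5,608.60
Check: goods available $10,357.10 = COGS $4,748.50 + ending $5,608.60

COGS = $4,748.50; ending inventory = $5,608.60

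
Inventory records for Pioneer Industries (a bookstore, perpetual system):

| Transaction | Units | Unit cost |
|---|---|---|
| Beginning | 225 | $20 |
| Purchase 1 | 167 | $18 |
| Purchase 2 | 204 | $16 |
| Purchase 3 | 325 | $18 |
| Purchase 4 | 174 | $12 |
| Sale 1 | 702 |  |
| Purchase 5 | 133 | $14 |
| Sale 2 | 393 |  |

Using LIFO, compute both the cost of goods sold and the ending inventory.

COGS = $17,910; ending inventory = $2,660

Sale 1 (702) [LIFO — newest first]: 174 @ $12 + 325 @ $18 + 203 @ $16 = $11,186
Sale 2 (393) [LIFO — newest first]: 133 @ $14 + 1 @ $16 + 167 @ $18 + 92 @ $20 = $6,724
Total COGS = $11,186 + $6,724 = $17,910
Ending inventory: 133 @ $20 = $2,660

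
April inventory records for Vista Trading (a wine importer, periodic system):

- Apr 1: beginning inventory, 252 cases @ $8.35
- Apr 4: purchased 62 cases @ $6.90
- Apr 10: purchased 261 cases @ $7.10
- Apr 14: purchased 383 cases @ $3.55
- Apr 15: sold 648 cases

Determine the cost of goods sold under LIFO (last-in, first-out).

COGS = $3,240.35

Apr 15, 648 sold [LIFO — newest first]: 383 @ $3.55 + 261 @ $7.10 + 4 @ $6.90 = $3,240.35
Ending inventory: 252 @ $8.35 + 58 @ $6.90 = $2,504.40
Check: goods available $5,744.75 = COGS $3,240.35 + ending $2,504.40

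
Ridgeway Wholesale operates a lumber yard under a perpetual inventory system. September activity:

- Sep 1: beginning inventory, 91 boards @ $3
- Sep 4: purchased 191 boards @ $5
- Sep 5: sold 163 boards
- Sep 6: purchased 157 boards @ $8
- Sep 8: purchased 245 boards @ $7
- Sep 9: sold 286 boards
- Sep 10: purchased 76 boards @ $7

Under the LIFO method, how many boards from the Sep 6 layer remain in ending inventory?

116

Sep 5, 163 sold [LIFO — newest first]: 163 @ $5 = $815
Sep 9, 286 sold [LIFO — newest first]: 245 @ $7 + 41 @ $8 = $2,043
Total COGS = $815 + $2,043 = $2,858
Ending inventory: 91 @ $3 + 28 @ $5 + 116 @ $8 + 76 @ $7 = $1,873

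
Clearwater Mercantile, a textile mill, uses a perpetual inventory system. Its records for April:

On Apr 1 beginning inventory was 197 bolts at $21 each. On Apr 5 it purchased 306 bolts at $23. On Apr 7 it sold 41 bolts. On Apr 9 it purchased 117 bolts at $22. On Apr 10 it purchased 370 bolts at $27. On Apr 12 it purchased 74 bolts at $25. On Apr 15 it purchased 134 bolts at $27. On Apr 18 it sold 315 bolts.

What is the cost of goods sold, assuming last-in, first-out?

Apr 7, 41 sold [LIFO — newest first]: 41 @ $23 = $943
Apr 18, 315 sold [LIFO — newest first]: 134 @ $27 + 74 @ $25 + 107 @ $27 = $8,357
Total COGS = $943 + $8,357 = $9,300
Ending inventory: 197 @ $21 + 265 @ $23 + 117 @ $22 + 263 @ $27 = $19,907

COGS = $9,300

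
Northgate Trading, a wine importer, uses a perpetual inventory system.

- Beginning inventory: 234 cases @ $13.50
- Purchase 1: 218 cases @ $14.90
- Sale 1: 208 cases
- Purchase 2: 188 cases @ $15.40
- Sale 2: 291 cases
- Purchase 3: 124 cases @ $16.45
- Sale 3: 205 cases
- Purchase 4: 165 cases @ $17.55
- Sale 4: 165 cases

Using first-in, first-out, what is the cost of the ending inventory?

Sale 1 (208) [FIFO — oldest first]: 208 @ $13.50 = $2,808.00
Sale 2 (291) [FIFO — oldest first]: 26 @ $13.50 + 218 @ $14.90 + 47 @ $15.40 = $4,323.00
Sale 3 (205) [FIFO — oldest first]: 141 @ $15.40 + 64 @ $16.45 = $3,224.20
Sale 4 (165) [FIFO — oldest first]: 60 @ $16.45 + 105 @ $17.55 = $2,829.75
Total COGS = $2,808.00 + $4,323.00 + $3,224.20 + $2,829.75 = $13,184.95
Ending inventory: 60 @ $17.55 = $1,053.00

Ending inventory = $1,053.00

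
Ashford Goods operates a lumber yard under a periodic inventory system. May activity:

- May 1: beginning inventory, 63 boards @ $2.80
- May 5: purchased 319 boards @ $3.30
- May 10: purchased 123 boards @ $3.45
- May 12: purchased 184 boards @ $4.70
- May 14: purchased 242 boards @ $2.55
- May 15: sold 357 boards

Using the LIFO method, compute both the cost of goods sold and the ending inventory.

COGS = $1,157.60; ending inventory = $1,977.75

May 15, 357 sold [LIFO — newest first]: 242 @ $2.55 + 115 @ $4.70 = $1,157.60
Ending inventory: 63 @ $2.80 + 319 @ $3.30 + 123 @ $3.45 + 69 @ $4.70 = $1,977.75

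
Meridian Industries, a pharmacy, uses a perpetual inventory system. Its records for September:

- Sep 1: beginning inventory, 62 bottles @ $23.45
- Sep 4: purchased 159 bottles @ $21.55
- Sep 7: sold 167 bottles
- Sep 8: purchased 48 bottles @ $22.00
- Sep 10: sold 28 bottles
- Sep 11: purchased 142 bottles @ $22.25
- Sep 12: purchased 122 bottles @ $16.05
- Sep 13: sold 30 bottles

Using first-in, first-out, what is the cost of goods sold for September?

Sep 7, 167 sold [FIFO — oldest first]: 62 @ $23.45 + 105 @ $21.55 = $3,716.65
Sep 10, 28 sold [FIFO — oldest first]: 28 @ $21.55 = $603.40
Sep 13, 30 sold [FIFO — oldest first]: 26 @ $21.55 + 4 @ $22.00 = $648.30
Total COGS = $3,716.65 + $603.40 + $648.30 = $4,968.35
Ending inventory: 44 @ $22.00 + 142 @ $22.25 + 122 @ $16.05 = $6,085.60
Check: goods available $11,053.95 = COGS $4,968.35 + ending $6,085.60

COGS = $4,968.35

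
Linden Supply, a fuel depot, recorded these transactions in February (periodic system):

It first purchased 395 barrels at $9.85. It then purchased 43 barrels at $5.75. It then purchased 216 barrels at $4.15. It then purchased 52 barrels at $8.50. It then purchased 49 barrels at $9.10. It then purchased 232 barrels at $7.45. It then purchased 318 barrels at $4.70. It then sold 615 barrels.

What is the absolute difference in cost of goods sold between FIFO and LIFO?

FIFO COGS: 395 @ $9.85 + 43 @ $5.75 + 177 @ $4.15 = $4,872.55
LIFO COGS: 318 @ $4.70 + 232 @ $7.45 + 49 @ $9.10 + 16 @ $8.50 = $3,804.90
Difference = |$4,872.55 − $3,804.90| = $1,067.65

$1,067.65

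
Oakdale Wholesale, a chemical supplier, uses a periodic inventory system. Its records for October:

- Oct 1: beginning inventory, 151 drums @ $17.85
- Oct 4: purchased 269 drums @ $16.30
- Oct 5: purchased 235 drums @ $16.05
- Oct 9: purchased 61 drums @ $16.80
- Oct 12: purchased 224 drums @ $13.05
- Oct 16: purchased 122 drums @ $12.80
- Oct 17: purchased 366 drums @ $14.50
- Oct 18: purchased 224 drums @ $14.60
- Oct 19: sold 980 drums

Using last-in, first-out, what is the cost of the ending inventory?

Oct 19, 980 sold [LIFO — newest first]: 224 @ $14.60 + 366 @ $14.50 + 122 @ $12.80 + 224 @ $13.05 + 44 @ $16.80 = $13,801.40
Ending inventory: 151 @ $17.85 + 269 @ $16.30 + 235 @ $16.05 + 17 @ $16.80 = $11,137.40
Check: goods available $24,938.80 = COGS $13,801.40 + ending $11,137.40

Ending inventory = $11,137.40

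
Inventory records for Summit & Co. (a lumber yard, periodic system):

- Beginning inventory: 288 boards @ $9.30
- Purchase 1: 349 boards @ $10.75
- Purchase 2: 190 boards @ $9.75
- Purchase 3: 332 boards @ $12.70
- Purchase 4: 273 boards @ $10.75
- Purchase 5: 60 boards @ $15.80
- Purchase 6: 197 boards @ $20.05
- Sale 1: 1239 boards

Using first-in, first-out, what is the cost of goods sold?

Sale 1 (1239) [FIFO — oldest first]: 288 @ $9.30 + 349 @ $10.75 + 190 @ $9.75 + 332 @ $12.70 + 80 @ $10.75 = $13,359.05
Ending inventory: 193 @ $10.75 + 60 @ $15.80 + 197 @ $20.05 = $6,972.60

COGS = $13,359.05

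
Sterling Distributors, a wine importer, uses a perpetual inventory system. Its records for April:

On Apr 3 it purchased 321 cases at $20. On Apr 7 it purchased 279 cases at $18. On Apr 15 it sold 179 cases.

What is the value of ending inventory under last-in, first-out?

Apr 15, 179 sold [LIFO — newest first]: 179 @ $18 = $3,222
Ending inventory: 321 @ $20 + 100 @ $18 = $8,220
Check: goods available $11,442 = COGS $3,222 + ending $8,220

Ending inventory = $8,220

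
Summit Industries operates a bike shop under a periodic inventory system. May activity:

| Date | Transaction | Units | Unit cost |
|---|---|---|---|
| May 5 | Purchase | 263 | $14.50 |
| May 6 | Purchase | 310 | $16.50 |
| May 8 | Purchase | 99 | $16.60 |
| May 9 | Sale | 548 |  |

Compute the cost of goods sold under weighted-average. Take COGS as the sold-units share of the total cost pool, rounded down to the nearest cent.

May 9, sell 548: 548/672 × $10,571.90 → $8,621.13
Ending inventory (cost pool remaining) = $1,950.77
Check: goods available $10,571.90 = COGS $8,621.13 + ending $1,950.77

COGS = $8,621.13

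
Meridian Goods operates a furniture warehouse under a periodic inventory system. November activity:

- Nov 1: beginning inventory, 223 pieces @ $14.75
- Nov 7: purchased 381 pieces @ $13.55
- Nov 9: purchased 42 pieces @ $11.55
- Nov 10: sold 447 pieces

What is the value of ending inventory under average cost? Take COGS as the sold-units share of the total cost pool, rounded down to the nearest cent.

Ending inventory = $2,753.01

Nov 10, sell 447: 447/646 × $8,936.90 → $6,183.89
Ending inventory (cost pool remaining) = $2,753.01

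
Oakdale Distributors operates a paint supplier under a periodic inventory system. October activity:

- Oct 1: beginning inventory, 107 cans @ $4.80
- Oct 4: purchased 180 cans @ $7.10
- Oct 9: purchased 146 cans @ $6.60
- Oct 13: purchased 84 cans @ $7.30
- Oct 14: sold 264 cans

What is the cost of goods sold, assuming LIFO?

COGS = $1,818.20

Oct 14, 264 sold [LIFO — newest first]: 84 @ $7.30 + 146 @ $6.60 + 34 @ $7.10 = $1,818.20
Ending inventory: 107 @ $4.80 + 146 @ $7.10 = $1,550.20
Check: goods available $3,368.40 = COGS $1,818.20 + ending $1,550.20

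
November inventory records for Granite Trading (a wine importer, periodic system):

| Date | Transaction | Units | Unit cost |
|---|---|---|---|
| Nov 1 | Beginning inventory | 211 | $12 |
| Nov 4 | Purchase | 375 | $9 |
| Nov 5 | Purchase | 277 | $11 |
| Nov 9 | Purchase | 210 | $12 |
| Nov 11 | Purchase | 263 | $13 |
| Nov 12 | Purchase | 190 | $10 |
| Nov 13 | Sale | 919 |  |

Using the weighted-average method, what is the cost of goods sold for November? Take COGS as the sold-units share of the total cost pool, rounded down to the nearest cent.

COGS = $10,113.21

Nov 13, sell 919: 919/1526 × $16,793.00 → $10,113.21
Ending inventory (cost pool remaining) = $6,679.79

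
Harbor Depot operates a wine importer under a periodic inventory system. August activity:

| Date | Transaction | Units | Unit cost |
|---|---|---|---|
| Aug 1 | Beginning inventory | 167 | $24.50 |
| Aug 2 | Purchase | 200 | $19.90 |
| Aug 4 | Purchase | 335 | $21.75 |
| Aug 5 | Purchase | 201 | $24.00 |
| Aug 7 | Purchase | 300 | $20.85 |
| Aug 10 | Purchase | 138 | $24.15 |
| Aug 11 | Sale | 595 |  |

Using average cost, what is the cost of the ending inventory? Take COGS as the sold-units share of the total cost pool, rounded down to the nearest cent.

Ending inventory = $16,560.79

Aug 11, sell 595: 595/1341 × $29,769.45 → $13,208.66
Ending inventory (cost pool remaining) = $16,560.79
Check: goods available $29,769.45 = COGS $13,208.66 + ending $16,560.79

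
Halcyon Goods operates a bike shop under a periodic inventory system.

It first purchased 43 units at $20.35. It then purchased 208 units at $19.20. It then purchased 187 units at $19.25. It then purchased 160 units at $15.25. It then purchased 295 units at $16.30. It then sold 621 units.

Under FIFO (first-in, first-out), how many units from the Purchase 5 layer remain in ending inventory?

Sale 1 (621) [FIFO — oldest first]: 43 @ $20.35 + 208 @ $19.20 + 187 @ $19.25 + 160 @ $15.25 + 23 @ $16.30 = $11,283.30
Ending inventory: 272 @ $16.30 = $4,433.60

272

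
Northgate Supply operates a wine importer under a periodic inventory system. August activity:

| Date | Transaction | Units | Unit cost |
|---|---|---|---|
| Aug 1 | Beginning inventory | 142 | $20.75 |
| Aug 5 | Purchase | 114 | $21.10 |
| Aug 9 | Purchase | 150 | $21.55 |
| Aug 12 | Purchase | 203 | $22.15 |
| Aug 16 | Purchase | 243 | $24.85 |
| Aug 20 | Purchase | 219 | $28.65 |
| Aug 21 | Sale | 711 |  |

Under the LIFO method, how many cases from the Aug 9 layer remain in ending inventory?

Aug 21, 711 sold [LIFO — newest first]: 219 @ $28.65 + 243 @ $24.85 + 203 @ $22.15 + 46 @ $21.55 = $17,800.65
Ending inventory: 142 @ $20.75 + 114 @ $21.10 + 104 @ $21.55 = $7,593.10

104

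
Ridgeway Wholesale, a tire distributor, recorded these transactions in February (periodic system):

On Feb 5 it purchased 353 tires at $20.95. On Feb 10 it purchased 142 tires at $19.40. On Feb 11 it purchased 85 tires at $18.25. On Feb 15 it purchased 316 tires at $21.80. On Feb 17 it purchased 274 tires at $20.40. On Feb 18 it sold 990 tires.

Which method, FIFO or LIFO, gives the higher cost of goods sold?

FIFO

FIFO COGS: 353 @ $20.95 + 142 @ $19.40 + 85 @ $18.25 + 316 @ $21.80 + 94 @ $20.40 = $20,507.80
LIFO COGS: 274 @ $20.40 + 316 @ $21.80 + 85 @ $18.25 + 142 @ $19.40 + 173 @ $20.95 = $20,408.80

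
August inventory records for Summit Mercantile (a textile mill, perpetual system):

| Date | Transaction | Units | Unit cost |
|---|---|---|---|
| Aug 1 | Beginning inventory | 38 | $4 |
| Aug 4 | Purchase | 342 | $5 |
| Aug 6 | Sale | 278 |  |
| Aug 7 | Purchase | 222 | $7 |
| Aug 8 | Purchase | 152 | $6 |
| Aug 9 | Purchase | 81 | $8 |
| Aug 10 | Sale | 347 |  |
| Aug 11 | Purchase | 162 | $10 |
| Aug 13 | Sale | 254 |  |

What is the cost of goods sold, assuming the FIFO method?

COGS = $5,416

Aug 6, 278 sold [FIFO — oldest first]: 38 @ $4 + 240 @ $5 = $1,352
Aug 10, 347 sold [FIFO — oldest first]: 102 @ $5 + 222 @ $7 + 23 @ $6 = $2,202
Aug 13, 254 sold [FIFO — oldest first]: 129 @ $6 + 81 @ $8 + 44 @ $10 = $1,862
Total COGS = $1,352 + $2,202 + $1,862 = $5,416
Ending inventory: 118 @ $10 = $1,180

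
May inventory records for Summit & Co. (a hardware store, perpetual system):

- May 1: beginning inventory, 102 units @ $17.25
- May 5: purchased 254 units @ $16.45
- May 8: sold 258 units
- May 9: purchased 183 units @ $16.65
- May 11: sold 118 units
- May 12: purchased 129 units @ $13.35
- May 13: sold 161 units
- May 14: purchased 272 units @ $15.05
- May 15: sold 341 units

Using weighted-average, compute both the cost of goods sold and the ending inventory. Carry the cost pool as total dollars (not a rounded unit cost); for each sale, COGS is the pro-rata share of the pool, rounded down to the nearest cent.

After May 1: 102 on hand, pool $1,759.50 (≈ $17.2500 each)
After May 5: 356 on hand, pool $5,937.80 (≈ $16.6792 each)
May 8, sell 258: 258/356 × $5,937.80 → $4,303.23
After May 9: 281 on hand, pool $4,681.52 (≈ $16.6602 each)
May 11, sell 118: 118/281 × $4,681.52 → $1,965.90
After May 12: 292 on hand, pool $4,437.77 (≈ $15.1978 each)
May 13, sell 161: 161/292 × $4,437.77 → $2,446.85
After May 14: 403 on hand, pool $6,084.52 (≈ $15.0981 each)
May 15, sell 341: 341/403 × $6,084.52 → $5,148.44
Total COGS = $4,303.23 + $1,965.90 + $2,446.85 + $5,148.44 = $13,864.42
Ending inventory (cost pool remaining) = $936.08
Check: goods available $14,800.50 = COGS $13,864.42 + ending $936.08

COGS = $13,864.42; ending inventory = $936.08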